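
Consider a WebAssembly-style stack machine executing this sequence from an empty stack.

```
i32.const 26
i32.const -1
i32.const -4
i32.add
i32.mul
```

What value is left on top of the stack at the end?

i32.const 26 -> 26
i32.const -1 -> 26 -1
i32.const -4 -> 26 -1 -4
i32.add      -> 26 -5
i32.mul      -> -130

-130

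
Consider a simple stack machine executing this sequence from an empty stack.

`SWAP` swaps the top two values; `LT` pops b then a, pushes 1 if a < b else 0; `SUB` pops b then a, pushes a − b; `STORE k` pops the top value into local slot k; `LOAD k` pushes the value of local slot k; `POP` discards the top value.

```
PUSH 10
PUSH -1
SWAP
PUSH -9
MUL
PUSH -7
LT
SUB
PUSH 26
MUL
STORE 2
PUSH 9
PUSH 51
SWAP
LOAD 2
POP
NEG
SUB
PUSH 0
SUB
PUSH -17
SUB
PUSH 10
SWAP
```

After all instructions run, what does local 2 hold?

PUSH 10  → 10
PUSH -1  → 10 -1
SWAP     → -1 10
PUSH -9  → -1 10 -9
MUL      → -1 -90
PUSH -7  → -1 -90 -7
LT       → -1 1
SUB      → -2
PUSH 26  → -2 26
MUL      → -52
STORE 2  → (empty)
PUSH 9   → 9
PUSH 51  → 9 51
SWAP     → 51 9
LOAD 2   → 51 9 -52
POP      → 51 9
NEG      → 51 -9
SUB      → 60
PUSH 0   → 60 0
SUB      → 60
PUSH -17 → 60 -17
SUB      → 77
PUSH 10  → 77 10
SWAP     → 10 77

-52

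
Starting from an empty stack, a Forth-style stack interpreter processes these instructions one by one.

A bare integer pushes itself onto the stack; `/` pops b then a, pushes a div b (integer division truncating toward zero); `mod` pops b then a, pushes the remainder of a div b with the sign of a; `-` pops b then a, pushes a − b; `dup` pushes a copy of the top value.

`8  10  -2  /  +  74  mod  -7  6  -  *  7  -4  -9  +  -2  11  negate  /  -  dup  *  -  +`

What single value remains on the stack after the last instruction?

8      → 8
10     → 8 10
-2     → 8 10 -2
/      → 8 -5
+      → 3
74     → 3 74
mod    → 3
-7     → 3 -7
6      → 3 -7 6
-      → 3 -13
*      → -39
7      → -39 7
-4     → -39 7 -4
-9     → -39 7 -4 -9
+      → -39 7 -13
-2     → -39 7 -13 -2
11     → -39 7 -13 -2 11
negate → -39 7 -13 -2 -11
/      → -39 7 -13 0
-      → -39 7 -13
dup    → -39 7 -13 -13
*      → -39 7 169
-      → -39 -162
+      → -201

-201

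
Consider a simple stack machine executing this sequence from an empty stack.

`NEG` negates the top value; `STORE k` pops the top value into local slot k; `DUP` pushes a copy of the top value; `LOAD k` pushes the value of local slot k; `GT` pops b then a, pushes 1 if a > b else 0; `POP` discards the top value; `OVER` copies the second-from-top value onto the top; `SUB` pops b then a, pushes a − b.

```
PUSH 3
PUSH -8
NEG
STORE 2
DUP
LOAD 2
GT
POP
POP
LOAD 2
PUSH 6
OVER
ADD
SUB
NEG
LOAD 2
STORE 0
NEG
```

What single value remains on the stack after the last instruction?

-6

PUSH 3  : 3
PUSH -8 : 3 -8
NEG     : 3 8
STORE 2 : 3
DUP     : 3 3
LOAD 2  : 3 3 8
GT      : 3 0
POP     : 3
POP     : (empty)
LOAD 2  : 8
PUSH 6  : 8 6
OVER    : 8 6 8
ADD     : 8 14
SUB     : -6
NEG     : 6
LOAD 2  : 6 8
STORE 0 : 6
NEG     : -6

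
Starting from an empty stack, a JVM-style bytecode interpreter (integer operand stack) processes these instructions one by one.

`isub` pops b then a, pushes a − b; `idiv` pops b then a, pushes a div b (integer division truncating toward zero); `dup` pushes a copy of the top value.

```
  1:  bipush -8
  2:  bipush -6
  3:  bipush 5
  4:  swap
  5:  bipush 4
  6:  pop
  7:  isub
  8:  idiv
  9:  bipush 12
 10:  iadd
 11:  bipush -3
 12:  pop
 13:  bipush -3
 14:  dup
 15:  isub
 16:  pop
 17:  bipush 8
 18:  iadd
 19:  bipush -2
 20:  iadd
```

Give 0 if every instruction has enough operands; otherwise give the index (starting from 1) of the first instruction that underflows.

bipush -8 : [-8]
bipush -6 : [-8, -6]
bipush 5  : [-8, -6, 5]
swap      : [-8, 5, -6]
bipush 4  : [-8, 5, -6, 4]
pop       : [-8, 5, -6]
isub      : [-8, 11]
idiv      : [0]
bipush 12 : [0, 12]
iadd      : [12]
bipush -3 : [12, -3]
pop       : [12]
bipush -3 : [12, -3]
dup       : [12, -3, -3]
isub      : [12, 0]
pop       : [12]
bipush 8  : [12, 8]
iadd      : [20]
bipush -2 : [20, -2]
iadd      : [18]

0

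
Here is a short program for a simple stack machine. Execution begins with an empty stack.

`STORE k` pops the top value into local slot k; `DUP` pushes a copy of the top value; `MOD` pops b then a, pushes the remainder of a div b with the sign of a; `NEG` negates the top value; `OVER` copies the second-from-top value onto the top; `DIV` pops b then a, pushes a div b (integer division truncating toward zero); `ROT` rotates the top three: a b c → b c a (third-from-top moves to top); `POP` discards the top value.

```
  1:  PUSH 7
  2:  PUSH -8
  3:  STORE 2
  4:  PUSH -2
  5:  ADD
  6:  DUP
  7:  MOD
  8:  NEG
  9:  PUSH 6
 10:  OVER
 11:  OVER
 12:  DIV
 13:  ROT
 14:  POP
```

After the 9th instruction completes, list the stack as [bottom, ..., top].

PUSH 7  -> [7]
PUSH -8 -> [7, -8]
STORE 2 -> [7]
PUSH -2 -> [7, -2]
ADD     -> [5]
DUP     -> [5, 5]
MOD     -> [0]
NEG     -> [0]
PUSH 6  -> [0, 6]

[0, 6]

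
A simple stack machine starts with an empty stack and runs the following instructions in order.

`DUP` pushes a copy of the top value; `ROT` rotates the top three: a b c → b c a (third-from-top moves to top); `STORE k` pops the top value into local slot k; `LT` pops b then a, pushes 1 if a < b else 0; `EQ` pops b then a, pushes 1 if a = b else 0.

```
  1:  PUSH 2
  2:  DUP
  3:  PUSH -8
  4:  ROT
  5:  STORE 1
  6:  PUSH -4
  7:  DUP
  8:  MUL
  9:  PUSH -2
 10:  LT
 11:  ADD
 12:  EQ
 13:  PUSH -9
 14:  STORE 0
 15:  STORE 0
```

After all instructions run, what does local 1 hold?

PUSH 2  → [2]
DUP     → [2, 2]
PUSH -8 → [2, 2, -8]
ROT     → [2, -8, 2]
STORE 1 → [2, -8]
PUSH -4 → [2, -8, -4]
DUP     → [2, -8, -4, -4]
MUL     → [2, -8, 16]
PUSH -2 → [2, -8, 16, -2]
LT      → [2, -8, 0]
ADD     → [2, -8]
EQ      → [0]
PUSH -9 → [0, -9]
STORE 0 → [0]
STORE 0 → []

2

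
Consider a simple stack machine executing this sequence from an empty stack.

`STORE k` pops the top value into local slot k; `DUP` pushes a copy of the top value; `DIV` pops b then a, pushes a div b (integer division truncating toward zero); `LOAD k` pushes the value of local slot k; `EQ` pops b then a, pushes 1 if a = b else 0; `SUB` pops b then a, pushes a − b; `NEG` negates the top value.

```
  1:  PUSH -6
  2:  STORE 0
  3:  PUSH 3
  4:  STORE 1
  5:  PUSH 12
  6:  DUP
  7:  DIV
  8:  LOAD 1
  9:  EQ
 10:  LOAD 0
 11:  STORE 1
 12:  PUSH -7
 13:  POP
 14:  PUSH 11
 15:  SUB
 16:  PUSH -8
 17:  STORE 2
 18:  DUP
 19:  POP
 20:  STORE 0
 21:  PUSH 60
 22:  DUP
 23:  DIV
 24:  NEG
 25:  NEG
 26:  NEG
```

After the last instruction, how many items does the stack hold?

PUSH -6 → -6
STORE 0 → (empty)
PUSH 3  → 3
STORE 1 → (empty)
PUSH 12 → 12
DUP     → 12 12
DIV     → 1
LOAD 1  → 1 3
EQ      → 0
LOAD 0  → 0 -6
STORE 1 → 0
PUSH -7 → 0 -7
POP     → 0
PUSH 11 → 0 11
SUB     → -11
PUSH -8 → -11 -8
STORE 2 → -11
DUP     → -11 -11
POP     → -11
STORE 0 → (empty)
PUSH 60 → 60
DUP     → 60 60
DIV     → 1
NEG     → -1
NEG     → 1
NEG     → -1

1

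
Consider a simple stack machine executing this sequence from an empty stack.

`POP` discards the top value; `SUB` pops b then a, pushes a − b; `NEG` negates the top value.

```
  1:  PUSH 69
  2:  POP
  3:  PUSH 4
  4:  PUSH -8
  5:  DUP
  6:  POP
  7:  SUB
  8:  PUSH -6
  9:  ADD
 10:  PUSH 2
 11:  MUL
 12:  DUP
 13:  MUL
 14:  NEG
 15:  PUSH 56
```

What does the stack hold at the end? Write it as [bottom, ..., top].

PUSH 69 -> 69
POP     -> (empty)
PUSH 4  -> 4
PUSH -8 -> 4 -8
DUP     -> 4 -8 -8
POP     -> 4 -8
SUB     -> 12
PUSH -6 -> 12 -6
ADD     -> 6
PUSH 2  -> 6 2
MUL     -> 12
DUP     -> 12 12
MUL     -> 144
NEG     -> -144
PUSH 56 -> -144 56

[-144, 56]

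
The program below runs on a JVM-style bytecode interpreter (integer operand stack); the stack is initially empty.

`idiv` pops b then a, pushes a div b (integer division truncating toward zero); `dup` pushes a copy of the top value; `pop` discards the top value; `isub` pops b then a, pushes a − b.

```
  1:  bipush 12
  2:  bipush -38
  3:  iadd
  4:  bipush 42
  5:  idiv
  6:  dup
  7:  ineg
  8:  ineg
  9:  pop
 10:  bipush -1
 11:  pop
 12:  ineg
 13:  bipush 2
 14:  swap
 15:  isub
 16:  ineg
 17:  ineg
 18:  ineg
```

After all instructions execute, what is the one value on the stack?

-2

bipush 12   [12]
bipush -38  [12, -38]
iadd        [-26]
bipush 42   [-26, 42]
idiv        [0]
dup         [0, 0]
ineg        [0, 0]
ineg        [0, 0]
pop         [0]
bipush -1   [0, -1]
pop         [0]
ineg        [0]
bipush 2    [0, 2]
swap        [2, 0]
isub        [2]
ineg        [-2]
ineg        [2]
ineg        [-2]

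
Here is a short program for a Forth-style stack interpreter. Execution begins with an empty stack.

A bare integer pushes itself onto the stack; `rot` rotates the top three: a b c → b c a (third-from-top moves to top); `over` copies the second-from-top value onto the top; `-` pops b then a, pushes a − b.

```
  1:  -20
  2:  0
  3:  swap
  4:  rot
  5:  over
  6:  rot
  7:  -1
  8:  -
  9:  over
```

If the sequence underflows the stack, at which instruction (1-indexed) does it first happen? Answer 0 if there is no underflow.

-20   -20
0     -20 0
swap  0 -20
rot  — needs 3 operands, stack has 2 → underflow

4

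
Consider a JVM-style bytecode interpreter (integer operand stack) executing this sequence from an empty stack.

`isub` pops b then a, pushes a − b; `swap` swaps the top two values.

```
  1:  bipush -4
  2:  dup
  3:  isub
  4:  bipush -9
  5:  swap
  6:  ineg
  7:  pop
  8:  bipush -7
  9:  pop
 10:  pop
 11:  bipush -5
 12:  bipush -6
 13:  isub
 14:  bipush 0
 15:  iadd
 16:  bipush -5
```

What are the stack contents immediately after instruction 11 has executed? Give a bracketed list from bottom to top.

bipush -4  [-4]
dup        [-4, -4]
isub       [0]
bipush -9  [0, -9]
swap       [-9, 0]
ineg       [-9, 0]
pop        [-9]
bipush -7  [-9, -7]
pop        [-9]
pop        []
bipush -5  [-5]

[-5]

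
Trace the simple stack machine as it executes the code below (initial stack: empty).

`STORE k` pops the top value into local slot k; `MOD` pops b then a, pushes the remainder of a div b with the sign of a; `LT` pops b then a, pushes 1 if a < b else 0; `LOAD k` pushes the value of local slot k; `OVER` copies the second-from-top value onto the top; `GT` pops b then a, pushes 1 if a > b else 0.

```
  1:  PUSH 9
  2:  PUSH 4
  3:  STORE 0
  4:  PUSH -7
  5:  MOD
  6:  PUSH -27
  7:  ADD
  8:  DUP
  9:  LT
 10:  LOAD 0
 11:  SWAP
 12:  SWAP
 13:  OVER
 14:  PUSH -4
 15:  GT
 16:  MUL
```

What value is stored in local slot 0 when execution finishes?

PUSH 9   → 9
PUSH 4   → 9 4
STORE 0  → 9
PUSH -7  → 9 -7
MOD      → 2
PUSH -27 → 2 -27
ADD      → -25
DUP      → -25 -25
LT       → 0
LOAD 0   → 0 4
SWAP     → 4 0
SWAP     → 0 4
OVER     → 0 4 0
PUSH -4  → 0 4 0 -4
GT       → 0 4 1
MUL      → 0 4

4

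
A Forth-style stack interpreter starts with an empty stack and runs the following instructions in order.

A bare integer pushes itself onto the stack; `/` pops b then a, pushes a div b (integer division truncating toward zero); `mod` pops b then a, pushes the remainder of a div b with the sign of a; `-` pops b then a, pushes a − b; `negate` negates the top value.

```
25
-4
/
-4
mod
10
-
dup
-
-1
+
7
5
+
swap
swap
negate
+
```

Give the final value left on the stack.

25     : 25
-4     : 25 -4
/      : -6
-4     : -6 -4
mod    : -2
10     : -2 10
-      : -12
dup    : -12 -12
-      : 0
-1     : 0 -1
+      : -1
7      : -1 7
5      : -1 7 5
+      : -1 12
swap   : 12 -1
swap   : -1 12
negate : -1 -12
+      : -13

-13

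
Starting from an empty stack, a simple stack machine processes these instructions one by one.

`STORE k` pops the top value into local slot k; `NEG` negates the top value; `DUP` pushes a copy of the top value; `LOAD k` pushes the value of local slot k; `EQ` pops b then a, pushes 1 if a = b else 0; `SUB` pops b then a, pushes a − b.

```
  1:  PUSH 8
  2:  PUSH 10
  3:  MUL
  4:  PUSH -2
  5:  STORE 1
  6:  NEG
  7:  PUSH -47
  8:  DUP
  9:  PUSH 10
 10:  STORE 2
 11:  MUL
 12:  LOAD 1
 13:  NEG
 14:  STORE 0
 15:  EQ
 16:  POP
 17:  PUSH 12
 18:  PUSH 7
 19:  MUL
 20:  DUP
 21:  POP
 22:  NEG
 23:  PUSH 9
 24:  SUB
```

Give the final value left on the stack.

PUSH 8    [8]
PUSH 10   [8, 10]
MUL       [80]
PUSH -2   [80, -2]
STORE 1   [80]
NEG       [-80]
PUSH -47  [-80, -47]
DUP       [-80, -47, -47]
PUSH 10   [-80, -47, -47, 10]
STORE 2   [-80, -47, -47]
MUL       [-80, 2209]
LOAD 1    [-80, 2209, -2]
NEG       [-80, 2209, 2]
STORE 0   [-80, 2209]
EQ        [0]
POP       []
PUSH 12   [12]
PUSH 7    [12, 7]
MUL       [84]
DUP       [84, 84]
POP       [84]
NEG       [-84]
PUSH 9    [-84, 9]
SUB       [-93]

-93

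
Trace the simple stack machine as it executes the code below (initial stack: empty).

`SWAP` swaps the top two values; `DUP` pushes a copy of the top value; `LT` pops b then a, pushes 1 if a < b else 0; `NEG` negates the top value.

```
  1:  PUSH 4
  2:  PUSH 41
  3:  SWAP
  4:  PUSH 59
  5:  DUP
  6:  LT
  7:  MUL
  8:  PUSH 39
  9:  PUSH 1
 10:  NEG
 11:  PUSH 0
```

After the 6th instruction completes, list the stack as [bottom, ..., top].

PUSH 4  → [4]
PUSH 41 → [4, 41]
SWAP    → [41, 4]
PUSH 59 → [41, 4, 59]
DUP     → [41, 4, 59, 59]
LT      → [41, 4, 0]

[41, 4, 0]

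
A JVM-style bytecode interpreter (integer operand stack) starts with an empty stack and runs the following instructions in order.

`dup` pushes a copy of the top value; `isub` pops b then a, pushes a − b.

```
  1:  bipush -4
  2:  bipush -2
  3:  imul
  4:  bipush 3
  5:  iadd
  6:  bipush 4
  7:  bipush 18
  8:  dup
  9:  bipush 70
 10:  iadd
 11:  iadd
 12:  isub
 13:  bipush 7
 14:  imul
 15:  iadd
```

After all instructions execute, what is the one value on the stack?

bipush -4 -> [-4]
bipush -2 -> [-4, -2]
imul      -> [8]
bipush 3  -> [8, 3]
iadd      -> [11]
bipush 4  -> [11, 4]
bipush 18 -> [11, 4, 18]
dup       -> [11, 4, 18, 18]
bipush 70 -> [11, 4, 18, 18, 70]
iadd      -> [11, 4, 18, 88]
iadd      -> [11, 4, 106]
isub      -> [11, -102]
bipush 7  -> [11, -102, 7]
imul      -> [11, -714]
iadd      -> [-703]

-703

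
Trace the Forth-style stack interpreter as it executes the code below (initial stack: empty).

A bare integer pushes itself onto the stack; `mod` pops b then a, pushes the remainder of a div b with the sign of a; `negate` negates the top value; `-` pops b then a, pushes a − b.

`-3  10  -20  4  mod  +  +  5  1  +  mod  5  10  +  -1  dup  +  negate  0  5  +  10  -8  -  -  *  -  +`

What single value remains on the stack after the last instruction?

-3     : [-3]
10     : [-3, 10]
-20    : [-3, 10, -20]
4      : [-3, 10, -20, 4]
mod    : [-3, 10, 0]
+      : [-3, 10]
+      : [7]
5      : [7, 5]
1      : [7, 5, 1]
+      : [7, 6]
mod    : [1]
5      : [1, 5]
10     : [1, 5, 10]
+      : [1, 15]
-1     : [1, 15, -1]
dup    : [1, 15, -1, -1]
+      : [1, 15, -2]
negate : [1, 15, 2]
0      : [1, 15, 2, 0]
5      : [1, 15, 2, 0, 5]
+      : [1, 15, 2, 5]
10     : [1, 15, 2, 5, 10]
-8     : [1, 15, 2, 5, 10, -8]
-      : [1, 15, 2, 5, 18]
-      : [1, 15, 2, -13]
*      : [1, 15, -26]
-      : [1, 41]
+      : [42]

42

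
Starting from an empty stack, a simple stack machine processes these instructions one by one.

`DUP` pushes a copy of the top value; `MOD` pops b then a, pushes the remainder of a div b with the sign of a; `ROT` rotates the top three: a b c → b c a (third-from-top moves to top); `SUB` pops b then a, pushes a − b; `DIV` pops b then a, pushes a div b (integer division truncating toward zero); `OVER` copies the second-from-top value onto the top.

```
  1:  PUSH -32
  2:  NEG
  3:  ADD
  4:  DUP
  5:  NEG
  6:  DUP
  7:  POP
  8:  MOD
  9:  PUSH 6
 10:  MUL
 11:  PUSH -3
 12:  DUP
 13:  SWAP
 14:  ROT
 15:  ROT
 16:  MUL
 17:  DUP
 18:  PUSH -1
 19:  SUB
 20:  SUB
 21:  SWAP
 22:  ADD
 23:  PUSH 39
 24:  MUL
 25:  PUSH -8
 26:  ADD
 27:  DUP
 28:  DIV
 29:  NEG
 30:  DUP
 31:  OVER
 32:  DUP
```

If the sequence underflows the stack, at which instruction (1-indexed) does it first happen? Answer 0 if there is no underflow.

3

PUSH -32 -> [-32]
NEG      -> [32]
ADD  — needs 2 operands, stack has 1 → underflow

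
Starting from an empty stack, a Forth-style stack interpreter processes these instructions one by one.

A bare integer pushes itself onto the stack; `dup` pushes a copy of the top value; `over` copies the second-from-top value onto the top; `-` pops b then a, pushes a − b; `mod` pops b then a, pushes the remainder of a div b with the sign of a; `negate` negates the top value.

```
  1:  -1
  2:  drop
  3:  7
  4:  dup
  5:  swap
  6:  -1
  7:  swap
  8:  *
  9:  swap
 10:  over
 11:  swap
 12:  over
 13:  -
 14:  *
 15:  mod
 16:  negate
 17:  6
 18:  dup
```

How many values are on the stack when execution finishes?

3

-1     → -1
drop   → (empty)
7      → 7
dup    → 7 7
swap   → 7 7
-1     → 7 7 -1
swap   → 7 -1 7
*      → 7 -7
swap   → -7 7
over   → -7 7 -7
swap   → -7 -7 7
over   → -7 -7 7 -7
-      → -7 -7 14
*      → -7 -98
mod    → -7
negate → 7
6      → 7 6
dup    → 7 6 6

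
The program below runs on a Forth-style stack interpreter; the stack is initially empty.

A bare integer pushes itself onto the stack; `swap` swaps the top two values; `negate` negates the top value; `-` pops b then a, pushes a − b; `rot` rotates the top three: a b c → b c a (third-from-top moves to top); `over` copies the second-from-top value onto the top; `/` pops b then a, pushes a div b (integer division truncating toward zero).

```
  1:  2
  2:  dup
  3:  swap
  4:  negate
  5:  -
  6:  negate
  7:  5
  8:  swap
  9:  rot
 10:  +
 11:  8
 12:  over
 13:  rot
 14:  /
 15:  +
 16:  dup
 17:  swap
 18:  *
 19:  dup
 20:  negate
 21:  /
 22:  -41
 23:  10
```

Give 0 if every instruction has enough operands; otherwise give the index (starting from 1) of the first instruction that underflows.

2      → [2]
dup    → [2, 2]
swap   → [2, 2]
negate → [2, -2]
-      → [4]
negate → [-4]
5      → [-4, 5]
swap   → [5, -4]
rot  — needs 3 operands, stack has 2 → underflow

9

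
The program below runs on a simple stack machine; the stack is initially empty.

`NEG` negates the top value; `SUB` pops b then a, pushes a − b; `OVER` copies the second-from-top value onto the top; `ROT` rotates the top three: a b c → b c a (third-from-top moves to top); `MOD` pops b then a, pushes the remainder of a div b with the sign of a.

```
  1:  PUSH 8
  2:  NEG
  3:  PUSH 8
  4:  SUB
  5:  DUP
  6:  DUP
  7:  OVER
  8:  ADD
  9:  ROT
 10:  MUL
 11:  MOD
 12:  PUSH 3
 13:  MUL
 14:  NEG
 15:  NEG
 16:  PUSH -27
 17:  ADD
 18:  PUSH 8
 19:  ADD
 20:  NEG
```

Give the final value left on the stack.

67

PUSH 8   -> 8
NEG      -> -8
PUSH 8   -> -8 8
SUB      -> -16
DUP      -> -16 -16
DUP      -> -16 -16 -16
OVER     -> -16 -16 -16 -16
ADD      -> -16 -16 -32
ROT      -> -16 -32 -16
MUL      -> -16 512
MOD      -> -16
PUSH 3   -> -16 3
MUL      -> -48
NEG      -> 48
NEG      -> -48
PUSH -27 -> -48 -27
ADD      -> -75
PUSH 8   -> -75 8
ADD      -> -67
NEG      -> 67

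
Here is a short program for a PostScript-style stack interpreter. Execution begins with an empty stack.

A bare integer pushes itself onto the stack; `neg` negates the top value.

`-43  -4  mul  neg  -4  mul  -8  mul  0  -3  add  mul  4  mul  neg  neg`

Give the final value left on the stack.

66048

-43 -> [-43]
-4  -> [-43, -4]
mul -> [172]
neg -> [-172]
-4  -> [-172, -4]
mul -> [688]
-8  -> [688, -8]
mul -> [-5504]
0   -> [-5504, 0]
-3  -> [-5504, 0, -3]
add -> [-5504, -3]
mul -> [16512]
4   -> [16512, 4]
mul -> [66048]
neg -> [-66048]
neg -> [66048]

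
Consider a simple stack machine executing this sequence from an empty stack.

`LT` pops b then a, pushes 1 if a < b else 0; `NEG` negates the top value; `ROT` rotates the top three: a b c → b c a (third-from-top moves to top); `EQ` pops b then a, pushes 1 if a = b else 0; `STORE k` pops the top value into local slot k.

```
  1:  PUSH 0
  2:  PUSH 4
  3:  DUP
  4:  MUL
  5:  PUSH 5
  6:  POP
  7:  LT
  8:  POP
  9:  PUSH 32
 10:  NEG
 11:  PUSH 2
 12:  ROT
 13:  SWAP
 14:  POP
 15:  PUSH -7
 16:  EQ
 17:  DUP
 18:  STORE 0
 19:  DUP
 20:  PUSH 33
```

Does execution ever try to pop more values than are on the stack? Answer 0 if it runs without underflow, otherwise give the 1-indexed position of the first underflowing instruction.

12

PUSH 0  → [0]
PUSH 4  → [0, 4]
DUP     → [0, 4, 4]
MUL     → [0, 16]
PUSH 5  → [0, 16, 5]
POP     → [0, 16]
LT      → [1]
POP     → []
PUSH 32 → [32]
NEG     → [-32]
PUSH 2  → [-32, 2]
ROT  — needs 3 operands, stack has 2 → underflow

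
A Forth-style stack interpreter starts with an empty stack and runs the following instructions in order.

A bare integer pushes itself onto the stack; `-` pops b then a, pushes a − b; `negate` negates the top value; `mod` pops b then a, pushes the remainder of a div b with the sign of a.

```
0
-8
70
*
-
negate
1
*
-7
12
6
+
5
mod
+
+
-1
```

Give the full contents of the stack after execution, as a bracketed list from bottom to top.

0      -> [0]
-8     -> [0, -8]
70     -> [0, -8, 70]
*      -> [0, -560]
-      -> [560]
negate -> [-560]
1      -> [-560, 1]
*      -> [-560]
-7     -> [-560, -7]
12     -> [-560, -7, 12]
6      -> [-560, -7, 12, 6]
+      -> [-560, -7, 18]
5      -> [-560, -7, 18, 5]
mod    -> [-560, -7, 3]
+      -> [-560, -4]
+      -> [-564]
-1     -> [-564, -1]

[-564, -1]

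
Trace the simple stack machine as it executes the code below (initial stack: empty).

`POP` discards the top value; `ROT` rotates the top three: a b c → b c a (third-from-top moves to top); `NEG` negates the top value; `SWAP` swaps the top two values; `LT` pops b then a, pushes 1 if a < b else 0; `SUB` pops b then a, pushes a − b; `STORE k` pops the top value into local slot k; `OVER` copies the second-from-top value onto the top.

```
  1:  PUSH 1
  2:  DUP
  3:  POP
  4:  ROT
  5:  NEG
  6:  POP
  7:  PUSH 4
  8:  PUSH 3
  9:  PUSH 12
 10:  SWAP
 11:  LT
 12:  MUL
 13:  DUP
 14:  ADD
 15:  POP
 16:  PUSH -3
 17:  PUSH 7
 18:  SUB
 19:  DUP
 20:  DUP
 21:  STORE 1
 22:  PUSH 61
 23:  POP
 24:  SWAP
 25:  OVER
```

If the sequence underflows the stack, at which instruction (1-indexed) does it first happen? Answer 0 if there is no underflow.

PUSH 1 -> 1
DUP    -> 1 1
POP    -> 1
ROT  — needs 3 operands, stack has 1 → underflow

4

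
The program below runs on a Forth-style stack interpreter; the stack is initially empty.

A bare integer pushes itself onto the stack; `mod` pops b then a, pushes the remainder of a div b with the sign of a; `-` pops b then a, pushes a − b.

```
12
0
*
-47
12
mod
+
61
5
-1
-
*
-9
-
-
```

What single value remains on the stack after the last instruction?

12   12
0    12 0
*    0
-47  0 -47
12   0 -47 12
mod  0 -11
+    -11
61   -11 61
5    -11 61 5
-1   -11 61 5 -1
-    -11 61 6
*    -11 366
-9   -11 366 -9
-    -11 375
-    -386

-386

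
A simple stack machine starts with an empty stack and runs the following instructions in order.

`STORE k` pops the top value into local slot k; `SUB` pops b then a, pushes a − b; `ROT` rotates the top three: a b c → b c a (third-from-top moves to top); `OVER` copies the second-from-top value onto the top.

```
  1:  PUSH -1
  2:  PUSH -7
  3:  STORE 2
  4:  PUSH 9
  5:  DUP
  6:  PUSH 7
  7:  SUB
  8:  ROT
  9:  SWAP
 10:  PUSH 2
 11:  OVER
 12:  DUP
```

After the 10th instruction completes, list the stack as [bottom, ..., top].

[9, -1, 2, 2]

PUSH -1 → [-1]
PUSH -7 → [-1, -7]
STORE 2 → [-1]
PUSH 9  → [-1, 9]
DUP     → [-1, 9, 9]
PUSH 7  → [-1, 9, 9, 7]
SUB     → [-1, 9, 2]
ROT     → [9, 2, -1]
SWAP    → [9, -1, 2]
PUSH 2  → [9, -1, 2, 2]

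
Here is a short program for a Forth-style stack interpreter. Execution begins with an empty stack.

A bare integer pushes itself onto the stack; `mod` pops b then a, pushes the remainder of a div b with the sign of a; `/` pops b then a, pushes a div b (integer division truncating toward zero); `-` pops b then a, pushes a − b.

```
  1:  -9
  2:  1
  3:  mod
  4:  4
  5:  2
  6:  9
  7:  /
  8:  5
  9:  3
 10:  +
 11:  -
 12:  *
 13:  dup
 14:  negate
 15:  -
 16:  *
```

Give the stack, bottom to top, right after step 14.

-9     → [-9]
1      → [-9, 1]
mod    → [0]
4      → [0, 4]
2      → [0, 4, 2]
9      → [0, 4, 2, 9]
/      → [0, 4, 0]
5      → [0, 4, 0, 5]
3      → [0, 4, 0, 5, 3]
+      → [0, 4, 0, 8]
-      → [0, 4, -8]
*      → [0, -32]
dup    → [0, -32, -32]
negate → [0, -32, 32]

[0, -32, 32]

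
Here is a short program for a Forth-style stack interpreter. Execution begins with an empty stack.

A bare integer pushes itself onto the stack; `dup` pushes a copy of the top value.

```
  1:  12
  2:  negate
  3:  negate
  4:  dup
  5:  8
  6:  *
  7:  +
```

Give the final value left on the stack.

108

12     -> [12]
negate -> [-12]
negate -> [12]
dup    -> [12, 12]
8      -> [12, 12, 8]
*      -> [12, 96]
+      -> [108]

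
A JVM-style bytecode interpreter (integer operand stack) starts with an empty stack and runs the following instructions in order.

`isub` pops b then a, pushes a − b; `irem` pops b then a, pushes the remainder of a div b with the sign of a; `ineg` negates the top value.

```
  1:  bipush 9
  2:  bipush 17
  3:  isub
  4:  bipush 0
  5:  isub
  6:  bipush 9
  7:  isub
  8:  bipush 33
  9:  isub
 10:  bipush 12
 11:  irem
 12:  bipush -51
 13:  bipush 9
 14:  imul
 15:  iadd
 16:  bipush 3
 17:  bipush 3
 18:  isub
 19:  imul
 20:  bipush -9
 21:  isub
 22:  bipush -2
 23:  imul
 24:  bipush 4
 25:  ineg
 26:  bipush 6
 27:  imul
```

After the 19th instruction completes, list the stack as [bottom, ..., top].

bipush 9   → 9
bipush 17  → 9 17
isub       → -8
bipush 0   → -8 0
isub       → -8
bipush 9   → -8 9
isub       → -17
bipush 33  → -17 33
isub       → -50
bipush 12  → -50 12
irem       → -2
bipush -51 → -2 -51
bipush 9   → -2 -51 9
imul       → -2 -459
iadd       → -461
bipush 3   → -461 3
bipush 3   → -461 3 3
isub       → -461 0
imul       → 0

[0]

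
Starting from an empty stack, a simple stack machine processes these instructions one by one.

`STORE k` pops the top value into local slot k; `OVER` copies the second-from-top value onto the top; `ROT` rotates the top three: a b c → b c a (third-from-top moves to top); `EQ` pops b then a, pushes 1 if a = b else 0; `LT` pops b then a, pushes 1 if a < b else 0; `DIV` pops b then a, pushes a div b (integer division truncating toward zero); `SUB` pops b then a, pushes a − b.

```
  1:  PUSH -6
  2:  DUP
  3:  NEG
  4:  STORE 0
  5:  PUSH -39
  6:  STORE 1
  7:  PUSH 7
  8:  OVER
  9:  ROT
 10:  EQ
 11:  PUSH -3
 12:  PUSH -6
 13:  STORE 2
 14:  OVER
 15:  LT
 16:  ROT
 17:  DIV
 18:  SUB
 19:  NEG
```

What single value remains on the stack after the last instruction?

PUSH -6  -> -6
DUP      -> -6 -6
NEG      -> -6 6
STORE 0  -> -6
PUSH -39 -> -6 -39
STORE 1  -> -6
PUSH 7   -> -6 7
OVER     -> -6 7 -6
ROT      -> 7 -6 -6
EQ       -> 7 1
PUSH -3  -> 7 1 -3
PUSH -6  -> 7 1 -3 -6
STORE 2  -> 7 1 -3
OVER     -> 7 1 -3 1
LT       -> 7 1 1
ROT      -> 1 1 7
DIV      -> 1 0
SUB      -> 1
NEG      -> -1

-1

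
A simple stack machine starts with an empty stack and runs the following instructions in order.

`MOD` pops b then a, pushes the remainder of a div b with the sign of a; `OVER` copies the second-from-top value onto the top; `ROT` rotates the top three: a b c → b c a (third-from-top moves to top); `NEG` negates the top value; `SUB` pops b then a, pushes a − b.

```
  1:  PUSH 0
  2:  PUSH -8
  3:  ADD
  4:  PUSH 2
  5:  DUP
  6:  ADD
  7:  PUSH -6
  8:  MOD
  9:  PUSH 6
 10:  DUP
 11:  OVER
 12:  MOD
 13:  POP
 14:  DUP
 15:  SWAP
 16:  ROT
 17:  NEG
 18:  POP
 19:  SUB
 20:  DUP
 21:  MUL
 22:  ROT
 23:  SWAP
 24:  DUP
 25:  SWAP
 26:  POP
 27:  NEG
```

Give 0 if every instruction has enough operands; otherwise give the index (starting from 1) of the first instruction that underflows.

22

PUSH 0  -> [0]
PUSH -8 -> [0, -8]
ADD     -> [-8]
PUSH 2  -> [-8, 2]
DUP     -> [-8, 2, 2]
ADD     -> [-8, 4]
PUSH -6 -> [-8, 4, -6]
MOD     -> [-8, 4]
PUSH 6  -> [-8, 4, 6]
DUP     -> [-8, 4, 6, 6]
OVER    -> [-8, 4, 6, 6, 6]
MOD     -> [-8, 4, 6, 0]
POP     -> [-8, 4, 6]
DUP     -> [-8, 4, 6, 6]
SWAP    -> [-8, 4, 6, 6]
ROT     -> [-8, 6, 6, 4]
NEG     -> [-8, 6, 6, -4]
POP     -> [-8, 6, 6]
SUB     -> [-8, 0]
DUP     -> [-8, 0, 0]
MUL     -> [-8, 0]
ROT  — needs 3 operands, stack has 2 → underflow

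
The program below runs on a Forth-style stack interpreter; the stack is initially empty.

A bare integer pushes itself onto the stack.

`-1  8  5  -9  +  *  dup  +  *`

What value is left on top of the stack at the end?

64

-1   -1
8    -1 8
5    -1 8 5
-9   -1 8 5 -9
+    -1 8 -4
*    -1 -32
dup  -1 -32 -32
+    -1 -64
*    64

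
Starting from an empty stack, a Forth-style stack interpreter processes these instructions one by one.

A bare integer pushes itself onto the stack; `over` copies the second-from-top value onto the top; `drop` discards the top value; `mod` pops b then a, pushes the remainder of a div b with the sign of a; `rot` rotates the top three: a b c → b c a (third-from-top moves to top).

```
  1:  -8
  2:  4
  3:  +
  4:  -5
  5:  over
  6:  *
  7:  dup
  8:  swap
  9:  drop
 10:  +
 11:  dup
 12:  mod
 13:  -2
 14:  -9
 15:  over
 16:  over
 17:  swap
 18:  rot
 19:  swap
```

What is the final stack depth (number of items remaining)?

-8   -> -8
4    -> -8 4
+    -> -4
-5   -> -4 -5
over -> -4 -5 -4
*    -> -4 20
dup  -> -4 20 20
swap -> -4 20 20
drop -> -4 20
+    -> 16
dup  -> 16 16
mod  -> 0
-2   -> 0 -2
-9   -> 0 -2 -9
over -> 0 -2 -9 -2
over -> 0 -2 -9 -2 -9
swap -> 0 -2 -9 -9 -2
rot  -> 0 -2 -9 -2 -9
swap -> 0 -2 -9 -9 -2

5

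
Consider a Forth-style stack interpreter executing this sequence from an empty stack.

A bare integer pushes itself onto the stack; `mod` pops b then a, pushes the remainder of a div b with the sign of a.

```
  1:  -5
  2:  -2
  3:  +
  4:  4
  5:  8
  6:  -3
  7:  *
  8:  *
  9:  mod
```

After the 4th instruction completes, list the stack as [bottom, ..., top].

[-7, 4]

-5  -5
-2  -5 -2
+   -7
4   -7 4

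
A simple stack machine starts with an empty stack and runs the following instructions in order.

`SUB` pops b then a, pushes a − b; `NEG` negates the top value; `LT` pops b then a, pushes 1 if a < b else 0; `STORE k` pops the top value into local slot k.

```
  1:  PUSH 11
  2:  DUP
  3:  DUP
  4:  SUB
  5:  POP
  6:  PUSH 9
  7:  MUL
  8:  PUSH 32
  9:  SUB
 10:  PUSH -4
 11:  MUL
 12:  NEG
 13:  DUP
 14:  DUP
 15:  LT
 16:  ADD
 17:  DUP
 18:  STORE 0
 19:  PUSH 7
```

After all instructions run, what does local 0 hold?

268

PUSH 11 : [11]
DUP     : [11, 11]
DUP     : [11, 11, 11]
SUB     : [11, 0]
POP     : [11]
PUSH 9  : [11, 9]
MUL     : [99]
PUSH 32 : [99, 32]
SUB     : [67]
PUSH -4 : [67, -4]
MUL     : [-268]
NEG     : [268]
DUP     : [268, 268]
DUP     : [268, 268, 268]
LT      : [268, 0]
ADD     : [268]
DUP     : [268, 268]
STORE 0 : [268]
PUSH 7  : [268, 7]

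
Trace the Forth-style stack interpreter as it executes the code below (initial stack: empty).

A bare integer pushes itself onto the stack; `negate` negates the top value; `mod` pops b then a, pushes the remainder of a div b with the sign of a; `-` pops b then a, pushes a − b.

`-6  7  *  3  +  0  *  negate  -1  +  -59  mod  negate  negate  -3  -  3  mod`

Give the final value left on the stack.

2

-6      [-6]
7       [-6, 7]
*       [-42]
3       [-42, 3]
+       [-39]
0       [-39, 0]
*       [0]
negate  [0]
-1      [0, -1]
+       [-1]
-59     [-1, -59]
mod     [-1]
negate  [1]
negate  [-1]
-3      [-1, -3]
-       [2]
3       [2, 3]
mod     [2]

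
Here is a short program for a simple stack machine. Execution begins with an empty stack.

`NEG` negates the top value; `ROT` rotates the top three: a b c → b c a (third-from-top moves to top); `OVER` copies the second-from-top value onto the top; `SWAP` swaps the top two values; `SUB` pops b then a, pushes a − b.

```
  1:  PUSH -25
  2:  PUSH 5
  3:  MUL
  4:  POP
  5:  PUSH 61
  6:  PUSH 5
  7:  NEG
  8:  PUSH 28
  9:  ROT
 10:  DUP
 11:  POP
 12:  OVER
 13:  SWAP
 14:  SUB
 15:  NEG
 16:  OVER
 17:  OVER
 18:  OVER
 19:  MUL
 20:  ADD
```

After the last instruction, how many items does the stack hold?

4

PUSH -25  [-25]
PUSH 5    [-25, 5]
MUL       [-125]
POP       []
PUSH 61   [61]
PUSH 5    [61, 5]
NEG       [61, -5]
PUSH 28   [61, -5, 28]
ROT       [-5, 28, 61]
DUP       [-5, 28, 61, 61]
POP       [-5, 28, 61]
OVER      [-5, 28, 61, 28]
SWAP      [-5, 28, 28, 61]
SUB       [-5, 28, -33]
NEG       [-5, 28, 33]
OVER      [-5, 28, 33, 28]
OVER      [-5, 28, 33, 28, 33]
OVER      [-5, 28, 33, 28, 33, 28]
MUL       [-5, 28, 33, 28, 924]
ADD       [-5, 28, 33, 952]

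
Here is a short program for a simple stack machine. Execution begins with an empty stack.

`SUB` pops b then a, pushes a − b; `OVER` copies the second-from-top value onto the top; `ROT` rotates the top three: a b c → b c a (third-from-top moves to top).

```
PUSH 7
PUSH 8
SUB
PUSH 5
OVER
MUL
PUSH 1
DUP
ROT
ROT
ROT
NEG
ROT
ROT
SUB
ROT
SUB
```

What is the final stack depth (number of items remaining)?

2

PUSH 7  7
PUSH 8  7 8
SUB     -1
PUSH 5  -1 5
OVER    -1 5 -1
MUL     -1 -5
PUSH 1  -1 -5 1
DUP     -1 -5 1 1
ROT     -1 1 1 -5
ROT     -1 1 -5 1
ROT     -1 -5 1 1
NEG     -1 -5 1 -1
ROT     -1 1 -1 -5
ROT     -1 -1 -5 1
SUB     -1 -1 -6
ROT     -1 -6 -1
SUB     -1 -5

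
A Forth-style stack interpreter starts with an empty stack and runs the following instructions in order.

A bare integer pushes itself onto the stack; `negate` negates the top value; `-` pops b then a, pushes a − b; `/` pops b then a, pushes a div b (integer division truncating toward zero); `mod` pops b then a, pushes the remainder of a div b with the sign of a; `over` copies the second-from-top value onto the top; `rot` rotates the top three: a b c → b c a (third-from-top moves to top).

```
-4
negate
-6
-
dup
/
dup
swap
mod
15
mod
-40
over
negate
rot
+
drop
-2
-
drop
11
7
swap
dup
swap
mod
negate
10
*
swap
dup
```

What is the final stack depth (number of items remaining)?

3

-4      [-4]
negate  [4]
-6      [4, -6]
-       [10]
dup     [10, 10]
/       [1]
dup     [1, 1]
swap    [1, 1]
mod     [0]
15      [0, 15]
mod     [0]
-40     [0, -40]
over    [0, -40, 0]
negate  [0, -40, 0]
rot     [-40, 0, 0]
+       [-40, 0]
drop    [-40]
-2      [-40, -2]
-       [-38]
drop    []
11      [11]
7       [11, 7]
swap    [7, 11]
dup     [7, 11, 11]
swap    [7, 11, 11]
mod     [7, 0]
negate  [7, 0]
10      [7, 0, 10]
*       [7, 0]
swap    [0, 7]
dup     [0, 7, 7]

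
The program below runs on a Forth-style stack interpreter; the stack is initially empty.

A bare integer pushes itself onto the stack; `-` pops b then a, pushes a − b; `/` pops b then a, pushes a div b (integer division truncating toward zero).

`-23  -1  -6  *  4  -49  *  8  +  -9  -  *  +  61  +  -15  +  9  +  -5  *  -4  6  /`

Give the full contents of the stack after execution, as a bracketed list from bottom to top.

[5210, 0]

-23 : -23
-1  : -23 -1
-6  : -23 -1 -6
*   : -23 6
4   : -23 6 4
-49 : -23 6 4 -49
*   : -23 6 -196
8   : -23 6 -196 8
+   : -23 6 -188
-9  : -23 6 -188 -9
-   : -23 6 -179
*   : -23 -1074
+   : -1097
61  : -1097 61
+   : -1036
-15 : -1036 -15
+   : -1051
9   : -1051 9
+   : -1042
-5  : -1042 -5
*   : 5210
-4  : 5210 -4
6   : 5210 -4 6
/   : 5210 0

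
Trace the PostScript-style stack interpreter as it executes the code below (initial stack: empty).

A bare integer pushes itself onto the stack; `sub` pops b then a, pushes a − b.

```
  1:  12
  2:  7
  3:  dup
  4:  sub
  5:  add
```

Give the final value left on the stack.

12

12  → [12]
7   → [12, 7]
dup → [12, 7, 7]
sub → [12, 0]
add → [12]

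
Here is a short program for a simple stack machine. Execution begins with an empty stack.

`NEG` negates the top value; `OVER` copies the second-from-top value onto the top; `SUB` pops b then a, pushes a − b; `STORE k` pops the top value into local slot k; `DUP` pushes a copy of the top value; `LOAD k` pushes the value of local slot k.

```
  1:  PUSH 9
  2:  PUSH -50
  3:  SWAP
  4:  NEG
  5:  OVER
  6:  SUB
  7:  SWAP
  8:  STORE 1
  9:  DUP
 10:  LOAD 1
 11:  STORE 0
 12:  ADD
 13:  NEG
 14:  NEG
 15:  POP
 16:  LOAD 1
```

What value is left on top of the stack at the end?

-50

PUSH 9   → 9
PUSH -50 → 9 -50
SWAP     → -50 9
NEG      → -50 -9
OVER     → -50 -9 -50
SUB      → -50 41
SWAP     → 41 -50
STORE 1  → 41
DUP      → 41 41
LOAD 1   → 41 41 -50
STORE 0  → 41 41
ADD      → 82
NEG      → -82
NEG      → 82
POP      → (empty)
LOAD 1   → -50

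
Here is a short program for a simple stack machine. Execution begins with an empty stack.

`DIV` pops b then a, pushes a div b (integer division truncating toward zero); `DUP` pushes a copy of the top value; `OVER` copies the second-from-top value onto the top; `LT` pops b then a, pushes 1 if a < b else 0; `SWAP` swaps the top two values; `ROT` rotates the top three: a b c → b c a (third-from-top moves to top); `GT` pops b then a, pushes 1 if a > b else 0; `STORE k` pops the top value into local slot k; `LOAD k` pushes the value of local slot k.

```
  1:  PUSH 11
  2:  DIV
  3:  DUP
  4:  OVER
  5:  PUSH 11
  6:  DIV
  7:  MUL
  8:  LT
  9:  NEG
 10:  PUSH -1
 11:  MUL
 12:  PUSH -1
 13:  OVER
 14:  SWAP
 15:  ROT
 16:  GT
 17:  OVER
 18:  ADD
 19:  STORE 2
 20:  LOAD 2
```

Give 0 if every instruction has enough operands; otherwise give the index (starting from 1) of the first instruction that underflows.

2

PUSH 11  11
DIV  — needs 2 operands, stack has 1 → underflow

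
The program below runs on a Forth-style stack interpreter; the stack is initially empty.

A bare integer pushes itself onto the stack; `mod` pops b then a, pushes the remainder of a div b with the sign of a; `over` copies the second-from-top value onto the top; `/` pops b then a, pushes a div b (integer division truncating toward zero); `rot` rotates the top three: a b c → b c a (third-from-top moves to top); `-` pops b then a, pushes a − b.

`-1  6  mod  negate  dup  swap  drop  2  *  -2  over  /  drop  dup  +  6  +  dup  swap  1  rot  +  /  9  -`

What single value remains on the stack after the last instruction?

-9

-1     → [-1]
6      → [-1, 6]
mod    → [-1]
negate → [1]
dup    → [1, 1]
swap   → [1, 1]
drop   → [1]
2      → [1, 2]
*      → [2]
-2     → [2, -2]
over   → [2, -2, 2]
/      → [2, -1]
drop   → [2]
dup    → [2, 2]
+      → [4]
6      → [4, 6]
+      → [10]
dup    → [10, 10]
swap   → [10, 10]
1      → [10, 10, 1]
rot    → [10, 1, 10]
+      → [10, 11]
/      → [0]
9      → [0, 9]
-      → [-9]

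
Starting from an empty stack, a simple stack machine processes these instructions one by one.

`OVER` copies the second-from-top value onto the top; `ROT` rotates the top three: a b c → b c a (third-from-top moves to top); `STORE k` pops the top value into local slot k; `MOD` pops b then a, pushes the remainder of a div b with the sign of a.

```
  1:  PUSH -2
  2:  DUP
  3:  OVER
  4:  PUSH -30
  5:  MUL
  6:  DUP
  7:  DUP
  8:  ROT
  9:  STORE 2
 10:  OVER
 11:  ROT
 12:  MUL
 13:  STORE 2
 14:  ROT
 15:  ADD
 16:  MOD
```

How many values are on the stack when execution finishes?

PUSH -2  → -2
DUP      → -2 -2
OVER     → -2 -2 -2
PUSH -30 → -2 -2 -2 -30
MUL      → -2 -2 60
DUP      → -2 -2 60 60
DUP      → -2 -2 60 60 60
ROT      → -2 -2 60 60 60
STORE 2  → -2 -2 60 60
OVER     → -2 -2 60 60 60
ROT      → -2 -2 60 60 60
MUL      → -2 -2 60 3600
STORE 2  → -2 -2 60
ROT      → -2 60 -2
ADD      → -2 58
MOD      → -2

1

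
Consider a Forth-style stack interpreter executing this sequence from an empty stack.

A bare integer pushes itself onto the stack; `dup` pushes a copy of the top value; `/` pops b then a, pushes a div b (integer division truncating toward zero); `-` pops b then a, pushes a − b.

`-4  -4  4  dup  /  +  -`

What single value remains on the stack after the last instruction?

-1

-4  -> [-4]
-4  -> [-4, -4]
4   -> [-4, -4, 4]
dup -> [-4, -4, 4, 4]
/   -> [-4, -4, 1]
+   -> [-4, -3]
-   -> [-1]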